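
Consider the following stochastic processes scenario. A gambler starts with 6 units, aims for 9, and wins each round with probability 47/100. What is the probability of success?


Gambler's ruin formula:
r = q/p = 0.5300/0.4700 = 1.1277
P(win) = (1 - r^i)/(1 - r^N)
= (1 - 1.1277^6)/(1 - 1.1277^9)
= 0.5421

0.5421


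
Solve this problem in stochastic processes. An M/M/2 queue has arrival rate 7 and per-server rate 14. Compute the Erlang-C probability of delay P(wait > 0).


a = lambda/mu = 0.5000
rho = a/c = 0.2500
Erlang-C formula applied:
C(c,a) = 0.1000

0.1000


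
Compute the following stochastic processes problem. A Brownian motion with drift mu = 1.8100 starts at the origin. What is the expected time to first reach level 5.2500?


Expected first passage time = a/mu
= 5.2500/1.8100
= 2.9006

2.9006


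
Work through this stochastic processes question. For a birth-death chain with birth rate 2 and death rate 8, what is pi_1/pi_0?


For birth-death process, pi_n/pi_0 = (lambda/mu)^n
= (2/8)^1
= 0.2500

0.2500


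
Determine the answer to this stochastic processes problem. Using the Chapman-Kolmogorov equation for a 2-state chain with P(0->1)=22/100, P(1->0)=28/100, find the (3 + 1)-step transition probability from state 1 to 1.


P^4 = P^3 * P^1
Computing via matrix multiplication of the transition matrix.
Entry (1,1) of P^4 = 0.4750

0.4750


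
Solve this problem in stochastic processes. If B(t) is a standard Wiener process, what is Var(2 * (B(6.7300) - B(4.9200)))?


Var(alpha*(B(t)-B(s))) = alpha^2 * (t-s)
= 2^2 * (6.7300 - 4.9200)
= 4 * 1.8100
= 7.2400

7.2400


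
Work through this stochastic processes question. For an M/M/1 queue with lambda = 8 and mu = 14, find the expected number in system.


rho = 8/14 = 0.5714
L = rho/(1-rho)
= 0.5714/0.4286
= 1.3333

1.3333


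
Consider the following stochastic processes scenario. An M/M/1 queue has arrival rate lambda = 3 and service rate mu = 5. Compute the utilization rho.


rho = lambda/mu
= 3/5
= 0.6000

0.6000


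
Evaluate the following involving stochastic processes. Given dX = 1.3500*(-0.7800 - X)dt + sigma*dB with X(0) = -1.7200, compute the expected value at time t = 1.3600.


E[X(t)] = mu + (X(0) - mu)*exp(-theta*t)
= -0.7800 + (-1.7200 - -0.7800)*exp(-1.3500*1.3600)
= -0.7800 + -0.9400 * 0.1595
= -0.9299

-0.9299


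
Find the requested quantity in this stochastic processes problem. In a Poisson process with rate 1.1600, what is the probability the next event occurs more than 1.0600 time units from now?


P(X > t) = exp(-lambda * t)
= exp(-1.1600 * 1.0600)
= exp(-1.2296) = 0.2924

0.2924


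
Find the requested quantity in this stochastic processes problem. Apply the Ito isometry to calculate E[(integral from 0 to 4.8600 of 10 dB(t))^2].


By Ito isometry: E[(int f dB)^2] = int f^2 dt
= 10^2 * 4.8600
= 100 * 4.8600 = 486.0000

486.0000


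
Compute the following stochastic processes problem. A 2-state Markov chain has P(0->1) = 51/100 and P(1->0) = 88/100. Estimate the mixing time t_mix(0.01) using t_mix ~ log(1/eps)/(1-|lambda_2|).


lambda_2 = |1 - p01 - p10| = |1 - 0.5100 - 0.8800| = 0.3900
t_mix ~ log(1/eps)/(1 - |lambda_2|)
= log(100)/(1 - 0.3900) = 4.6052/0.6100
= 7.5495

7.5495


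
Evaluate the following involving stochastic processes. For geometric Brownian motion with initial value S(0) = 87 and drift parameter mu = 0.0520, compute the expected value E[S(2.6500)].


E[S(t)] = S(0) * exp(mu * t)
= 87 * exp(0.0520 * 2.6500)
= 87 * 1.1477
= 99.8539

99.8539


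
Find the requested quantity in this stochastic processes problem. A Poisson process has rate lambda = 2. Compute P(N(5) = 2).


P(N(t)=k) = (lambda*t)^k * exp(-lambda*t) / k!
lambda*t = 10
= 10^2 * exp(-10) / 2!
= 100 * 4.5400e-05 / 2
= 0.0023

0.0023


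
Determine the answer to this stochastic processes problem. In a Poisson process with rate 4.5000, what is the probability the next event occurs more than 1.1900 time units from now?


P(X > t) = exp(-lambda * t)
= exp(-4.5000 * 1.1900)
= exp(-5.3550) = 0.0047

0.0047


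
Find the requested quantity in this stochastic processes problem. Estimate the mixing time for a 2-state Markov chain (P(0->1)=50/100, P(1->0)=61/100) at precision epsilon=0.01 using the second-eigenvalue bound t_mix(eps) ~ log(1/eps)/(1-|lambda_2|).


lambda_2 = |1 - p01 - p10| = |1 - 0.5000 - 0.6100| = 0.1100
t_mix ~ log(1/eps)/(1 - |lambda_2|)
= log(100)/(1 - 0.1100) = 4.6052/0.8900
= 5.1743

5.1743


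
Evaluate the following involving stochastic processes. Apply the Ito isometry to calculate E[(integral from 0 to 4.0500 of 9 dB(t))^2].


By Ito isometry: E[(int f dB)^2] = int f^2 dt
= 9^2 * 4.0500
= 81 * 4.0500 = 328.0500

328.0500


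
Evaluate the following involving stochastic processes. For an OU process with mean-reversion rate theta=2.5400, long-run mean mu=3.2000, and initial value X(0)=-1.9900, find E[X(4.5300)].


E[X(t)] = mu + (X(0) - mu)*exp(-theta*t)
= 3.2000 + (-1.9900 - 3.2000)*exp(-2.5400*4.5300)
= 3.2000 + -5.1900 * 1.0067e-05
= 3.1999

3.1999


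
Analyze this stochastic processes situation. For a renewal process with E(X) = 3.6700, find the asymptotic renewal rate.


Long-run renewal rate = 1/E(X)
= 1/3.6700
= 0.2725

0.2725


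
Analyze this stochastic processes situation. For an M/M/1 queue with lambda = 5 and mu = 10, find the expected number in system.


rho = 5/10 = 0.5000
L = rho/(1-rho)
= 0.5000/0.5000
= 1.0000

1.0000


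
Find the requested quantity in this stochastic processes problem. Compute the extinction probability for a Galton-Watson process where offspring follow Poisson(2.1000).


Since mu = 2.1000 > 1, extinction prob q < 1.
Solve s = exp(mu*(s-1)) iteratively.
q = 0.1779

0.1779


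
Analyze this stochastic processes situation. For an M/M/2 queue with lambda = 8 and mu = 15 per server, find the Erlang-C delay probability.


a = lambda/mu = 0.5333
rho = a/c = 0.2667
Erlang-C formula applied:
C(c,a) = 0.1123

0.1123


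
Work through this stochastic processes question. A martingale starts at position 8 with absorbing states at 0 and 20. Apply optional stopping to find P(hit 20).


By optional stopping theorem: E(M at tau) = M(0) = 8
P(hit 20)*20 + P(hit 0)*0 = 8
P(hit 20) = (8 - 0)/(20 - 0) = 2/5 = 0.4000

0.4000


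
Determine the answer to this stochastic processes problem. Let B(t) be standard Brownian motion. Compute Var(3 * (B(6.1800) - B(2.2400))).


Var(alpha*(B(t)-B(s))) = alpha^2 * (t-s)
= 3^2 * (6.1800 - 2.2400)
= 9 * 3.9400
= 35.4600

35.4600


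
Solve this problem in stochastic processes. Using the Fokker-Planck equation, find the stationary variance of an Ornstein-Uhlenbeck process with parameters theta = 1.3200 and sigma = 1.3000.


Stationary variance = sigma^2 / (2*theta)
= 1.3000^2 / (2*1.3200)
= 1.6900 / 2.6400
= 0.6402

0.6402


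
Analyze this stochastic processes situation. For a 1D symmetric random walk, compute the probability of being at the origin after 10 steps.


P(S(10) = 0) = C(10,5) / 4^5
= 252 / 1024
= 0.2461

0.2461


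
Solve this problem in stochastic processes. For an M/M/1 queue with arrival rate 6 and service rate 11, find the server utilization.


rho = lambda/mu
= 6/11
= 0.5455

0.5455


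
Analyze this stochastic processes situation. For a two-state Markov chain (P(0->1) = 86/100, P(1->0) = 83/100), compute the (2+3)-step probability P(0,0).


P^5 = P^2 * P^3
Computing via matrix multiplication of the transition matrix.
Entry (0,0) of P^5 = 0.4115

0.4115


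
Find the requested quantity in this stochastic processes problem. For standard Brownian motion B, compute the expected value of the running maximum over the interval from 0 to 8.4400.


E(max B(s)) = sqrt(2t/pi)
= sqrt(2*8.4400/pi)
= sqrt(5.3731)
= 2.3180

2.3180


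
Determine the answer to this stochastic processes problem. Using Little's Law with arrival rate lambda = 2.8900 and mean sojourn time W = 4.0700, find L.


Little's Law: L = lambda * W
= 2.8900 * 4.0700
= 11.7623

11.7623


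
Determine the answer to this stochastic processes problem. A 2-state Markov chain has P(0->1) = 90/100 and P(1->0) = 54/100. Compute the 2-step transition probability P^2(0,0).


Computing P^2 by matrix multiplication.
P = [[0.1000, 0.9000], [0.5400, 0.4600]]
After raising P to the power 2:
P^2(0,0) = 0.4960

0.4960


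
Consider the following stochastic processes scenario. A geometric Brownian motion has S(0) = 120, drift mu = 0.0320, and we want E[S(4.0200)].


E[S(t)] = S(0) * exp(mu * t)
= 120 * exp(0.0320 * 4.0200)
= 120 * 1.1373
= 136.4737

136.4737


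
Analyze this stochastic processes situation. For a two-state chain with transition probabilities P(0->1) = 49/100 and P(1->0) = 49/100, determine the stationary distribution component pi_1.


Stationary distribution: pi_0 = p10/(p01+p10), pi_1 = p01/(p01+p10)
p01 = 0.4900, p10 = 0.4900
pi_1 = 0.5000

0.5000


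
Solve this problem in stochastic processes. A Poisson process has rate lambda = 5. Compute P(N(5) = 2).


P(N(t)=k) = (lambda*t)^k * exp(-lambda*t) / k!
lambda*t = 25
= 25^2 * exp(-25) / 2!
= 625 * 1.3888e-11 / 2
= 4.3400e-09

4.3400e-09


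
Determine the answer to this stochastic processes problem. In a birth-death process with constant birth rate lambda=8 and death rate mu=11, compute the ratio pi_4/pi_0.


For birth-death process, pi_n/pi_0 = (lambda/mu)^n
= (8/11)^4
= 0.2798

0.2798


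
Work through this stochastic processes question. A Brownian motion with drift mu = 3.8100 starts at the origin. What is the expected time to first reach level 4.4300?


Expected first passage time = a/mu
= 4.4300/3.8100
= 1.1627

1.1627


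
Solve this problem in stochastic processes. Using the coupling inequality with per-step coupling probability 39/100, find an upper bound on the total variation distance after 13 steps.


TV distance bound <= (1-delta)^n
= (1 - 0.3900)^13
= 0.6100^13
= 0.0016

0.0016


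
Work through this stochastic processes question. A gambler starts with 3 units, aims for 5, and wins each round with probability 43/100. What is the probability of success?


Gambler's ruin formula:
r = q/p = 0.5700/0.4300 = 1.3256
P(win) = (1 - r^i)/(1 - r^N)
= (1 - 1.3256^3)/(1 - 1.3256^5)
= 0.4298

0.4298


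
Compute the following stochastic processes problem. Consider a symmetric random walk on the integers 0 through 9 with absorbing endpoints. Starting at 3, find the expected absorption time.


For symmetric RW on 0,...,N with absorbing barriers, E(i) = i*(N-i)
E(3) = 3 * 6 = 18

18


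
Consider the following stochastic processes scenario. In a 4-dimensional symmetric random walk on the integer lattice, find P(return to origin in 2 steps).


P(return in 2 steps) = P(reverse first step) = 1/(2d)
= 1/8
= 0.1250

0.1250


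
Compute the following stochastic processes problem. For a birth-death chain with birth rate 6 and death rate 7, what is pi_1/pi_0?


For birth-death process, pi_n/pi_0 = (lambda/mu)^n
= (6/7)^1
= 0.8571

0.8571


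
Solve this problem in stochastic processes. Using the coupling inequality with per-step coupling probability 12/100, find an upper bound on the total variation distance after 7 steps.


TV distance bound <= (1-delta)^n
= (1 - 0.1200)^7
= 0.8800^7
= 0.4087

0.4087


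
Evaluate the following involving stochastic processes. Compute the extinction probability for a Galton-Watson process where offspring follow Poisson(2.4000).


Since mu = 2.4000 > 1, extinction prob q < 1.
Solve s = exp(mu*(s-1)) iteratively.
q = 0.1214

0.1214


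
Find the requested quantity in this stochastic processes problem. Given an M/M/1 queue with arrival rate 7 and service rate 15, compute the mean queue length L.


rho = 7/15 = 0.4667
L = rho/(1-rho)
= 0.4667/0.5333
= 0.8750

0.8750


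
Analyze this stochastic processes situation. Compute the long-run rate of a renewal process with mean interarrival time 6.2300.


Long-run renewal rate = 1/E(X)
= 1/6.2300
= 0.1605

0.1605


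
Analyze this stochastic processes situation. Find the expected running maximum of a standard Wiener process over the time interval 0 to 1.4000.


E(max B(s)) = sqrt(2t/pi)
= sqrt(2*1.4000/pi)
= sqrt(0.8913)
= 0.9441

0.9441


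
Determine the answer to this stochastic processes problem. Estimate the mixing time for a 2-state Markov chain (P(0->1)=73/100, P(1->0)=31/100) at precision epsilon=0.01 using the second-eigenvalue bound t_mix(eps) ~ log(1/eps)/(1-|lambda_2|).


lambda_2 = |1 - p01 - p10| = |1 - 0.7300 - 0.3100| = 0.0400
t_mix ~ log(1/eps)/(1 - |lambda_2|)
= log(100)/(1 - 0.0400) = 4.6052/0.9600
= 4.7971

4.7971


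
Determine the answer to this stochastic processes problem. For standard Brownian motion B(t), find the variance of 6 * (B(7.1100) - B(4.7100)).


Var(alpha*(B(t)-B(s))) = alpha^2 * (t-s)
= 6^2 * (7.1100 - 4.7100)
= 36 * 2.4000
= 86.4000

86.4000


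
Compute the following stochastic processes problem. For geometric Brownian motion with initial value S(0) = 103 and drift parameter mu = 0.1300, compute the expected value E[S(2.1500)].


E[S(t)] = S(0) * exp(mu * t)
= 103 * exp(0.1300 * 2.1500)
= 103 * 1.3225
= 136.2142

136.2142


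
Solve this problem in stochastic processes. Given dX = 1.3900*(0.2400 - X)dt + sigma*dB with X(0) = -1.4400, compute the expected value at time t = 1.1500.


E[X(t)] = mu + (X(0) - mu)*exp(-theta*t)
= 0.2400 + (-1.4400 - 0.2400)*exp(-1.3900*1.1500)
= 0.2400 + -1.6800 * 0.2022
= -0.0997

-0.0997


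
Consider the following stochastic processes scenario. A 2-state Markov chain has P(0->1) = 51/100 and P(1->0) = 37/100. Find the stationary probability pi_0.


Stationary distribution: pi_0 = p10/(p01+p10), pi_1 = p01/(p01+p10)
p01 = 0.5100, p10 = 0.3700
pi_0 = 0.4205

0.4205


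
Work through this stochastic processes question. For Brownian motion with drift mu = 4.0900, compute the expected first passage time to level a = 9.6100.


Expected first passage time = a/mu
= 9.6100/4.0900
= 2.3496

2.3496


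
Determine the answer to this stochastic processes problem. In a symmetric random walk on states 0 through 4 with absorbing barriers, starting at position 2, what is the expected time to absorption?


For symmetric RW on 0,...,N with absorbing barriers, E(i) = i*(N-i)
E(2) = 2 * 2 = 4

4


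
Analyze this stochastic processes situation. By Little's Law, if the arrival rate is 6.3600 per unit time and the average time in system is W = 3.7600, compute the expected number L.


Little's Law: L = lambda * W
= 6.3600 * 3.7600
= 23.9136

23.9136


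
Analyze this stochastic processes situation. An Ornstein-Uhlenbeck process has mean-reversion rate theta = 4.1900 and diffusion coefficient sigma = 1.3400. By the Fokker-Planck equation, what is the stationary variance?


Stationary variance = sigma^2 / (2*theta)
= 1.3400^2 / (2*4.1900)
= 1.7956 / 8.3800
= 0.2143

0.2143


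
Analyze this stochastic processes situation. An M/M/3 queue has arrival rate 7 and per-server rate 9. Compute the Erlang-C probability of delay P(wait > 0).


a = lambda/mu = 0.7778
rho = a/c = 0.2593
Erlang-C formula applied:
C(c,a) = 0.0484

0.0484


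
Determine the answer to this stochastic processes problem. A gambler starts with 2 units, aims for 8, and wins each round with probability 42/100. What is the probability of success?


Gambler's ruin formula:
r = q/p = 0.5800/0.4200 = 1.3810
P(win) = (1 - r^i)/(1 - r^N)
= (1 - 1.3810^2)/(1 - 1.3810^8)
= 0.0742

0.0742


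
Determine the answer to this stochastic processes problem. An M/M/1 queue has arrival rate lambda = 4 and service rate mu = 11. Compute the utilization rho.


rho = lambda/mu
= 4/11
= 0.3636

0.3636


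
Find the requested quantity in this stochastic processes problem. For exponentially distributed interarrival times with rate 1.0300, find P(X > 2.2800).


P(X > t) = exp(-lambda * t)
= exp(-1.0300 * 2.2800)
= exp(-2.3484) = 0.0955

0.0955


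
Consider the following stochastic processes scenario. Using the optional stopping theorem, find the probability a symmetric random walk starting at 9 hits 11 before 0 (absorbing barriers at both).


By optional stopping theorem: E(M at tau) = M(0) = 9
P(hit 11)*11 + P(hit 0)*0 = 9
P(hit 11) = (9 - 0)/(11 - 0) = 9/11 = 0.8182

0.8182


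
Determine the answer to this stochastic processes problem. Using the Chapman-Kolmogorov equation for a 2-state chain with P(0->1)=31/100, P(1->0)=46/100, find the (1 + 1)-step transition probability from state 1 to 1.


P^2 = P^1 * P^1
Computing via matrix multiplication of the transition matrix.
Entry (1,1) of P^2 = 0.4342

0.4342


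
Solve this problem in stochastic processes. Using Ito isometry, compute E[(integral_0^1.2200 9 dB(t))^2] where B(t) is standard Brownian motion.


By Ito isometry: E[(int f dB)^2] = int f^2 dt
= 9^2 * 1.2200
= 81 * 1.2200 = 98.8200

98.8200


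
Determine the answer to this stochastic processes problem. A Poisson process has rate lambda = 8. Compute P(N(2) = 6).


P(N(t)=k) = (lambda*t)^k * exp(-lambda*t) / k!
lambda*t = 16
= 16^6 * exp(-16) / 6!
= 16777216 * 1.1254e-07 / 720
= 0.0026

0.0026


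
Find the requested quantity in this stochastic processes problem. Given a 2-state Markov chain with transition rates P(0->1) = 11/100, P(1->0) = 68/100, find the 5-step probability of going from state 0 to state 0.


Computing P^5 by matrix multiplication.
P = [[0.8900, 0.1100], [0.6800, 0.3200]]
After raising P to the power 5:
P^5(0,0) = 0.8608

0.8608


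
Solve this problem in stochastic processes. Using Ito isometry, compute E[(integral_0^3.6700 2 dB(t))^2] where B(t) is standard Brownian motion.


By Ito isometry: E[(int f dB)^2] = int f^2 dt
= 2^2 * 3.6700
= 4 * 3.6700 = 14.6800

14.6800


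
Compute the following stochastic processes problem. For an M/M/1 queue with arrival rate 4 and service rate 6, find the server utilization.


rho = lambda/mu
= 4/6
= 0.6667

0.6667


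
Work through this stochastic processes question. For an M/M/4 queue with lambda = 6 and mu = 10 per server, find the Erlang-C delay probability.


a = lambda/mu = 0.6000
rho = a/c = 0.1500
Erlang-C formula applied:
C(c,a) = 0.0035

0.0035


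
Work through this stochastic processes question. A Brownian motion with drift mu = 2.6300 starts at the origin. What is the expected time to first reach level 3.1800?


Expected first passage time = a/mu
= 3.1800/2.6300
= 1.2091

1.2091


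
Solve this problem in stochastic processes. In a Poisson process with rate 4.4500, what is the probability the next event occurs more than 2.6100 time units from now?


P(X > t) = exp(-lambda * t)
= exp(-4.4500 * 2.6100)
= exp(-11.6145) = 9.0341e-06

9.0341e-06


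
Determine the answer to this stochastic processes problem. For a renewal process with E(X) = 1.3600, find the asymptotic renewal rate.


Long-run renewal rate = 1/E(X)
= 1/1.3600
= 0.7353

0.7353


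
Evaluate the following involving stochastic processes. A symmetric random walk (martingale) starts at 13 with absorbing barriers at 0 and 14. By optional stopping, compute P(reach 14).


By optional stopping theorem: E(M at tau) = M(0) = 13
P(hit 14)*14 + P(hit 0)*0 = 13
P(hit 14) = (13 - 0)/(14 - 0) = 13/14 = 0.9286

0.9286


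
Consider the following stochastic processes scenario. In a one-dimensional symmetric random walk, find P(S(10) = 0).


P(S(10) = 0) = C(10,5) / 4^5
= 252 / 1024
= 0.2461

0.2461


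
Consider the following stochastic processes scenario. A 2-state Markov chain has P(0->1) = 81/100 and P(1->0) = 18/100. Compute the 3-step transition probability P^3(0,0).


Computing P^3 by matrix multiplication.
P = [[0.1900, 0.8100], [0.1800, 0.8200]]
After raising P to the power 3:
P^3(0,0) = 0.1818

0.1818


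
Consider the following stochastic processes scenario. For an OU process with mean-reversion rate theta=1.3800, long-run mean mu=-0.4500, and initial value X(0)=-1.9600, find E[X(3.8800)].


E[X(t)] = mu + (X(0) - mu)*exp(-theta*t)
= -0.4500 + (-1.9600 - -0.4500)*exp(-1.3800*3.8800)
= -0.4500 + -1.5100 * 0.0047
= -0.4571

-0.4571


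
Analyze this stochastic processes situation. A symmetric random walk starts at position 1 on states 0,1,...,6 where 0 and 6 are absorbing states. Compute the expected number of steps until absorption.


For symmetric RW on 0,...,N with absorbing barriers, E(i) = i*(N-i)
E(1) = 1 * 5 = 5

5


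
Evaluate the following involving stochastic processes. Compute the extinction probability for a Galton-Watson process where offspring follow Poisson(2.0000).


Since mu = 2.0000 > 1, extinction prob q < 1.
Solve s = exp(mu*(s-1)) iteratively.
q = 0.2032

0.2032


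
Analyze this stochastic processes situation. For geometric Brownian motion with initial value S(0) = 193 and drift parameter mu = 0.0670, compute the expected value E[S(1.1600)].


E[S(t)] = S(0) * exp(mu * t)
= 193 * exp(0.0670 * 1.1600)
= 193 * 1.0808
= 208.5983

208.5983


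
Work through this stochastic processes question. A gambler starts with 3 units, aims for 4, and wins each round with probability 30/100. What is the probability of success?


Gambler's ruin formula:
r = q/p = 0.7000/0.3000 = 2.3333
P(win) = (1 - r^i)/(1 - r^N)
= (1 - 2.3333^3)/(1 - 2.3333^4)
= 0.4086

0.4086


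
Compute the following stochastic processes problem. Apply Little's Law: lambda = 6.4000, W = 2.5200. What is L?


Little's Law: L = lambda * W
= 6.4000 * 2.5200
= 16.1280

16.1280


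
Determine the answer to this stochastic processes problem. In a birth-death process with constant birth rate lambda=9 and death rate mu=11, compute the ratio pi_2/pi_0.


For birth-death process, pi_n/pi_0 = (lambda/mu)^n
= (9/11)^2
= 0.6694

0.6694


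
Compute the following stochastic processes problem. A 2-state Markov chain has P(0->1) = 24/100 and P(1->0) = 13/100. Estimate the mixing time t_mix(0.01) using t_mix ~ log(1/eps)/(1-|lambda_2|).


lambda_2 = |1 - p01 - p10| = |1 - 0.2400 - 0.1300| = 0.6300
t_mix ~ log(1/eps)/(1 - |lambda_2|)
= log(100)/(1 - 0.6300) = 4.6052/0.3700
= 12.4464

12.4464


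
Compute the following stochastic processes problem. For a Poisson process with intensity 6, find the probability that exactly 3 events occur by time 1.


P(N(t)=k) = (lambda*t)^k * exp(-lambda*t) / k!
lambda*t = 6
= 6^3 * exp(-6) / 3!
= 216 * 0.0025 / 6
= 0.0892

0.0892


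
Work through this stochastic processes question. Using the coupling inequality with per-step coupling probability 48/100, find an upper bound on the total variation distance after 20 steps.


TV distance bound <= (1-delta)^n
= (1 - 0.4800)^20
= 0.5200^20
= 2.0896e-06

2.0896e-06


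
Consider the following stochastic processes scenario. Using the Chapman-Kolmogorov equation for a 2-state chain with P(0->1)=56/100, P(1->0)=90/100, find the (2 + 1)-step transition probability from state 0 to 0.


P^3 = P^2 * P^1
Computing via matrix multiplication of the transition matrix.
Entry (0,0) of P^3 = 0.5791

0.5791


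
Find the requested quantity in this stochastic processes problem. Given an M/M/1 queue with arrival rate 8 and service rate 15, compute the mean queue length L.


rho = 8/15 = 0.5333
L = rho/(1-rho)
= 0.5333/0.4667
= 1.1429

1.1429


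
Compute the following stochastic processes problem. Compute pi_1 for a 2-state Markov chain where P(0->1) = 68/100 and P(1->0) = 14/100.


Stationary distribution: pi_0 = p10/(p01+p10), pi_1 = p01/(p01+p10)
p01 = 0.6800, p10 = 0.1400
pi_1 = 0.8293

0.8293


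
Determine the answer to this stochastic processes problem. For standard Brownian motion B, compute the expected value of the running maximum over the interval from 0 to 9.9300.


E(max B(s)) = sqrt(2t/pi)
= sqrt(2*9.9300/pi)
= sqrt(6.3216)
= 2.5143

2.5143


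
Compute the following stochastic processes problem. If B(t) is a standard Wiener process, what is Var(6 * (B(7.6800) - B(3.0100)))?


Var(alpha*(B(t)-B(s))) = alpha^2 * (t-s)
= 6^2 * (7.6800 - 3.0100)
= 36 * 4.6700
= 168.1200

168.1200


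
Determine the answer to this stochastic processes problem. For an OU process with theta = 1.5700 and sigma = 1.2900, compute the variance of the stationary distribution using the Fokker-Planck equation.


Stationary variance = sigma^2 / (2*theta)
= 1.2900^2 / (2*1.5700)
= 1.6641 / 3.1400
= 0.5300

0.5300


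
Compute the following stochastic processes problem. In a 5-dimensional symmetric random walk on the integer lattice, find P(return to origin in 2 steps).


P(return in 2 steps) = P(reverse first step) = 1/(2d)
= 1/10
= 0.1000

0.1000


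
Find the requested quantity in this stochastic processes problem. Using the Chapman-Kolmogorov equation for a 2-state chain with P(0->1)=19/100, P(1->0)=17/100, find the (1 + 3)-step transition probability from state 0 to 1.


P^4 = P^1 * P^3
Computing via matrix multiplication of the transition matrix.
Entry (0,1) of P^4 = 0.4392

0.4392


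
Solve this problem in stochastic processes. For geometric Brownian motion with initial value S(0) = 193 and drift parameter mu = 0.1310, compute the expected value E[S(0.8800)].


E[S(t)] = S(0) * exp(mu * t)
= 193 * exp(0.1310 * 0.8800)
= 193 * 1.1222
= 216.5822

216.5822


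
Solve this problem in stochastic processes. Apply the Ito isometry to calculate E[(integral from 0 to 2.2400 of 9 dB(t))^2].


By Ito isometry: E[(int f dB)^2] = int f^2 dt
= 9^2 * 2.2400
= 81 * 2.2400 = 181.4400

181.4400


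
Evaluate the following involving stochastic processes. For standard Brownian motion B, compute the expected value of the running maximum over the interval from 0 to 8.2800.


E(max B(s)) = sqrt(2t/pi)
= sqrt(2*8.2800/pi)
= sqrt(5.2712)
= 2.2959

2.2959


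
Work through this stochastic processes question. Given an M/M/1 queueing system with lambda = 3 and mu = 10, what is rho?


rho = lambda/mu
= 3/10
= 0.3000

0.3000


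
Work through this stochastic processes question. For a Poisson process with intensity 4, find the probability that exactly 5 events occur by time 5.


P(N(t)=k) = (lambda*t)^k * exp(-lambda*t) / k!
lambda*t = 20
= 20^5 * exp(-20) / 5!
= 3200000 * 2.0612e-09 / 120
= 5.4964e-05

5.4964e-05


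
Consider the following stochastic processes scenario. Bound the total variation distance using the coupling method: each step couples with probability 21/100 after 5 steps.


TV distance bound <= (1-delta)^n
= (1 - 0.2100)^5
= 0.7900^5
= 0.3077

0.3077


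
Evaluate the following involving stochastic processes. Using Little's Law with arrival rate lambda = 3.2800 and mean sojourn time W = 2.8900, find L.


Little's Law: L = lambda * W
= 3.2800 * 2.8900
= 9.4792

9.4792


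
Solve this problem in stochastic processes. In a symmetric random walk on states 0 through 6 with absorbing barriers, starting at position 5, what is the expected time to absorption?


For symmetric RW on 0,...,N with absorbing barriers, E(i) = i*(N-i)
E(5) = 5 * 1 = 5

5


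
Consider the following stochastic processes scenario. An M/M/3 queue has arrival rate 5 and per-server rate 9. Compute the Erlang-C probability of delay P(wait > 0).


a = lambda/mu = 0.5556
rho = a/c = 0.1852
Erlang-C formula applied:
C(c,a) = 0.0201

0.0201


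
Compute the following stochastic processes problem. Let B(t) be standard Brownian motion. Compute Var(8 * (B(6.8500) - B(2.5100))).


Var(alpha*(B(t)-B(s))) = alpha^2 * (t-s)
= 8^2 * (6.8500 - 2.5100)
= 64 * 4.3400
= 277.7600

277.7600


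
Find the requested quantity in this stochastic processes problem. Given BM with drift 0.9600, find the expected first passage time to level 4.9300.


Expected first passage time = a/mu
= 4.9300/0.9600
= 5.1354

5.1354


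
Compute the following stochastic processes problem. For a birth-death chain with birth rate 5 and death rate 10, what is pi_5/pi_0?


For birth-death process, pi_n/pi_0 = (lambda/mu)^n
= (5/10)^5
= 0.0312

0.0312


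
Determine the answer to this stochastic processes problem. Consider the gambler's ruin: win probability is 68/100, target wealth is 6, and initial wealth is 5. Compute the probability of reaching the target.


Gambler's ruin formula:
r = q/p = 0.3200/0.6800 = 0.4706
P(win) = (1 - r^i)/(1 - r^N)
= (1 - 0.4706^5)/(1 - 0.4706^6)
= 0.9876

0.9876


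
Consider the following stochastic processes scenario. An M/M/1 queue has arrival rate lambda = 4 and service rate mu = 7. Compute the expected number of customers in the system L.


rho = 4/7 = 0.5714
L = rho/(1-rho)
= 0.5714/0.4286
= 1.3333

1.3333


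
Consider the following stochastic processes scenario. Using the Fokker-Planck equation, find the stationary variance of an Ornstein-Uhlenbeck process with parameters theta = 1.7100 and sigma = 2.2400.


Stationary variance = sigma^2 / (2*theta)
= 2.2400^2 / (2*1.7100)
= 5.0176 / 3.4200
= 1.4671

1.4671


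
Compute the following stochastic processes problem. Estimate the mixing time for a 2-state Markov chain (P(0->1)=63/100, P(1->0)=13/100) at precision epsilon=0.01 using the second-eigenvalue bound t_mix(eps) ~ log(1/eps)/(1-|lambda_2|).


lambda_2 = |1 - p01 - p10| = |1 - 0.6300 - 0.1300| = 0.2400
t_mix ~ log(1/eps)/(1 - |lambda_2|)
= log(100)/(1 - 0.2400) = 4.6052/0.7600
= 6.0594

6.0594


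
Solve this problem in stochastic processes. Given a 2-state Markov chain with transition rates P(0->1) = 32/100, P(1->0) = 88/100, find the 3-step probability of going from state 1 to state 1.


Computing P^3 by matrix multiplication.
P = [[0.6800, 0.3200], [0.8800, 0.1200]]
After raising P to the power 3:
P^3(1,1) = 0.2608

0.2608


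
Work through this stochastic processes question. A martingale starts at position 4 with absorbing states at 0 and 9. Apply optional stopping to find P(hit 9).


By optional stopping theorem: E(M at tau) = M(0) = 4
P(hit 9)*9 + P(hit 0)*0 = 4
P(hit 9) = (4 - 0)/(9 - 0) = 4/9 = 0.4444

0.4444


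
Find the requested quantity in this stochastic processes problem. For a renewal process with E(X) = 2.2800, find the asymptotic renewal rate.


Long-run renewal rate = 1/E(X)
= 1/2.2800
= 0.4386

0.4386


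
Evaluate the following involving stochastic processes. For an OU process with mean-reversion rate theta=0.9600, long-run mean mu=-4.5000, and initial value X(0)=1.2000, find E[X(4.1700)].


E[X(t)] = mu + (X(0) - mu)*exp(-theta*t)
= -4.5000 + (1.2000 - -4.5000)*exp(-0.9600*4.1700)
= -4.5000 + 5.7000 * 0.0183
= -4.3959

-4.3959


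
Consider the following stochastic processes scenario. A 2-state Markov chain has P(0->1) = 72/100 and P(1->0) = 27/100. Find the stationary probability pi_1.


Stationary distribution: pi_0 = p10/(p01+p10), pi_1 = p01/(p01+p10)
p01 = 0.7200, p10 = 0.2700
pi_1 = 0.7273

0.7273


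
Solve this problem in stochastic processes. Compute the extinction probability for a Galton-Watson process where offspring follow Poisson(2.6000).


Since mu = 2.6000 > 1, extinction prob q < 1.
Solve s = exp(mu*(s-1)) iteratively.
q = 0.0951

0.0951


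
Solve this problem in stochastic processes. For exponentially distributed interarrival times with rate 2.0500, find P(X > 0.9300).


P(X > t) = exp(-lambda * t)
= exp(-2.0500 * 0.9300)
= exp(-1.9065) = 0.1486

0.1486


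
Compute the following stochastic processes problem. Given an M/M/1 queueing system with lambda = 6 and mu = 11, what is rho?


rho = lambda/mu
= 6/11
= 0.5455

0.5455


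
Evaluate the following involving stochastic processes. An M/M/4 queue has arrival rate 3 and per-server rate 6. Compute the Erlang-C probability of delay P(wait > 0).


a = lambda/mu = 0.5000
rho = a/c = 0.1250
Erlang-C formula applied:
C(c,a) = 0.0018

0.0018


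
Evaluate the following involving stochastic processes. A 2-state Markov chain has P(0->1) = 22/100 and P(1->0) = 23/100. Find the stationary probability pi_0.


Stationary distribution: pi_0 = p10/(p01+p10), pi_1 = p01/(p01+p10)
p01 = 0.2200, p10 = 0.2300
pi_0 = 0.5111

0.5111


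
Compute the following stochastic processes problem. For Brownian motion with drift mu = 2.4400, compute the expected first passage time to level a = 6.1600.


Expected first passage time = a/mu
= 6.1600/2.4400
= 2.5246

2.5246


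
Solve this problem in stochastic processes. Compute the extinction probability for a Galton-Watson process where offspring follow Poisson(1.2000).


Since mu = 1.2000 > 1, extinction prob q < 1.
Solve s = exp(mu*(s-1)) iteratively.
q = 0.6863

0.6863


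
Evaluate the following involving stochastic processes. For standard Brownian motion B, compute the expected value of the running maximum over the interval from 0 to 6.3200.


E(max B(s)) = sqrt(2t/pi)
= sqrt(2*6.3200/pi)
= sqrt(4.0234)
= 2.0059

2.0059


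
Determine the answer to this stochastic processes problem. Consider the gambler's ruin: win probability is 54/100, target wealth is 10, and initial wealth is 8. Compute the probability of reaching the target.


Gambler's ruin formula:
r = q/p = 0.4600/0.5400 = 0.8519
P(win) = (1 - r^i)/(1 - r^N)
= (1 - 0.8519^8)/(1 - 0.8519^10)
= 0.9048

0.9048


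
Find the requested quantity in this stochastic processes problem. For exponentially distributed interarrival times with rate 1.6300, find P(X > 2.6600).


P(X > t) = exp(-lambda * t)
= exp(-1.6300 * 2.6600)
= exp(-4.3358) = 0.0131

0.0131


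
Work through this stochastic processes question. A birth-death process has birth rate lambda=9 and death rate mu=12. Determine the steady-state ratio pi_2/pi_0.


For birth-death process, pi_n/pi_0 = (lambda/mu)^n
= (9/12)^2
= 0.5625

0.5625


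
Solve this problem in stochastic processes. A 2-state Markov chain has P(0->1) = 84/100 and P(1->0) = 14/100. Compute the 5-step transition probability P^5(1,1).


Computing P^5 by matrix multiplication.
P = [[0.1600, 0.8400], [0.1400, 0.8600]]
After raising P to the power 5:
P^5(1,1) = 0.8571

0.8571


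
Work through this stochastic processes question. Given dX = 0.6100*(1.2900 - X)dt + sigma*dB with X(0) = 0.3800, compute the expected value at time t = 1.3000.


E[X(t)] = mu + (X(0) - mu)*exp(-theta*t)
= 1.2900 + (0.3800 - 1.2900)*exp(-0.6100*1.3000)
= 1.2900 + -0.9100 * 0.4525
= 0.8782

0.8782


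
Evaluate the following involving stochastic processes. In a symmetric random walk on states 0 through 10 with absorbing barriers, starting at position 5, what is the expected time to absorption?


For symmetric RW on 0,...,N with absorbing barriers, E(i) = i*(N-i)
E(5) = 5 * 5 = 25

25


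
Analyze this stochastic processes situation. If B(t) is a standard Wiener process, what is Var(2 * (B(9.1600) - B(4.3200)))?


Var(alpha*(B(t)-B(s))) = alpha^2 * (t-s)
= 2^2 * (9.1600 - 4.3200)
= 4 * 4.8400
= 19.3600

19.3600


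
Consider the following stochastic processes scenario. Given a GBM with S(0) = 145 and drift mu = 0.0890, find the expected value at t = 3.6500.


E[S(t)] = S(0) * exp(mu * t)
= 145 * exp(0.0890 * 3.6500)
= 145 * 1.3838
= 200.6543

200.6543


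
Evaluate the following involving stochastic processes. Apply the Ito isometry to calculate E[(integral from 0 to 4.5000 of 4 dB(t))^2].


By Ito isometry: E[(int f dB)^2] = int f^2 dt
= 4^2 * 4.5000
= 16 * 4.5000 = 72.0000

72.0000


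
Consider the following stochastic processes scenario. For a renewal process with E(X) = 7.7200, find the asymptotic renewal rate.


Long-run renewal rate = 1/E(X)
= 1/7.7200
= 0.1295

0.1295


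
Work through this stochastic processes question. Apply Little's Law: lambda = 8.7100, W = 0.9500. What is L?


Little's Law: L = lambda * W
= 8.7100 * 0.9500
= 8.2745

8.2745


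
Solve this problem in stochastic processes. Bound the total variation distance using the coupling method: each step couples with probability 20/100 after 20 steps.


TV distance bound <= (1-delta)^n
= (1 - 0.2000)^20
= 0.8000^20
= 0.0115

0.0115


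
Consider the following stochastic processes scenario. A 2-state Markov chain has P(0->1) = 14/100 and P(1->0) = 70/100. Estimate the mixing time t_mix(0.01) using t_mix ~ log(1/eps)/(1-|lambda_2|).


lambda_2 = |1 - p01 - p10| = |1 - 0.1400 - 0.7000| = 0.1600
t_mix ~ log(1/eps)/(1 - |lambda_2|)
= log(100)/(1 - 0.1600) = 4.6052/0.8400
= 5.4823

5.4823


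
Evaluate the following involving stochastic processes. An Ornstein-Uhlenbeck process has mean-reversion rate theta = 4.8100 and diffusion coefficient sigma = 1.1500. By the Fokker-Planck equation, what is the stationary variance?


Stationary variance = sigma^2 / (2*theta)
= 1.1500^2 / (2*4.8100)
= 1.3225 / 9.6200
= 0.1375

0.1375


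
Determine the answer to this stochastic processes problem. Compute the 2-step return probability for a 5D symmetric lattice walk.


P(return in 2 steps) = P(reverse first step) = 1/(2d)
= 1/10
= 0.1000

0.1000


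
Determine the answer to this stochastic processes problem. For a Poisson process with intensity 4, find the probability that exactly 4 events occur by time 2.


P(N(t)=k) = (lambda*t)^k * exp(-lambda*t) / k!
lambda*t = 8
= 8^4 * exp(-8) / 4!
= 4096 * 3.3546e-04 / 24
= 0.0573

0.0573


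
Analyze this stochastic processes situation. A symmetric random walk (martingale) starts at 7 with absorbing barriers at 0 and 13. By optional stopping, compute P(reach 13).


By optional stopping theorem: E(M at tau) = M(0) = 7
P(hit 13)*13 + P(hit 0)*0 = 7
P(hit 13) = (7 - 0)/(13 - 0) = 7/13 = 0.5385

0.5385


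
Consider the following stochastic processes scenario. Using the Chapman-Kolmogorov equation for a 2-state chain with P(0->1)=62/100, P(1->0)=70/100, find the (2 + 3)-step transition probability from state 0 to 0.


P^5 = P^2 * P^3
Computing via matrix multiplication of the transition matrix.
Entry (0,0) of P^5 = 0.5287

0.5287


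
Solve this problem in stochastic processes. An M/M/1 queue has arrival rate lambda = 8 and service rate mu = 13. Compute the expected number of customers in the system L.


rho = 8/13 = 0.6154
L = rho/(1-rho)
= 0.6154/0.3846
= 1.6000

1.6000


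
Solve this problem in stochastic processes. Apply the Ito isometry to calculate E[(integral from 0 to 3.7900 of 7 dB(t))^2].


By Ito isometry: E[(int f dB)^2] = int f^2 dt
= 7^2 * 3.7900
= 49 * 3.7900 = 185.7100

185.7100


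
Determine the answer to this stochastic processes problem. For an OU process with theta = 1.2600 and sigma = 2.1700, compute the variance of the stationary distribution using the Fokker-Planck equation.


Stationary variance = sigma^2 / (2*theta)
= 2.1700^2 / (2*1.2600)
= 4.7089 / 2.5200
= 1.8686

1.8686


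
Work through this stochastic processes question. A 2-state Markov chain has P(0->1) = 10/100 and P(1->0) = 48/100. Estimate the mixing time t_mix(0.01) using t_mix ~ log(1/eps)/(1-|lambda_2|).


lambda_2 = |1 - p01 - p10| = |1 - 0.1000 - 0.4800| = 0.4200
t_mix ~ log(1/eps)/(1 - |lambda_2|)
= log(100)/(1 - 0.4200) = 4.6052/0.5800
= 7.9399

7.9399


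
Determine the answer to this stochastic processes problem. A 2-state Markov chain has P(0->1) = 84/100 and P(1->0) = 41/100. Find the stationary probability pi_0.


Stationary distribution: pi_0 = p10/(p01+p10), pi_1 = p01/(p01+p10)
p01 = 0.8400, p10 = 0.4100
pi_0 = 0.3280

0.3280


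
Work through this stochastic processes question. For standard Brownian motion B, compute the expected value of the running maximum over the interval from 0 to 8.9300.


E(max B(s)) = sqrt(2t/pi)
= sqrt(2*8.9300/pi)
= sqrt(5.6850)
= 2.3843

2.3843


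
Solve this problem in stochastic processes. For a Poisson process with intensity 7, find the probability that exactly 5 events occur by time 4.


P(N(t)=k) = (lambda*t)^k * exp(-lambda*t) / k!
lambda*t = 28
= 28^5 * exp(-28) / 5!
= 17210368 * 6.9144e-13 / 120
= 9.9166e-08

9.9166e-08
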